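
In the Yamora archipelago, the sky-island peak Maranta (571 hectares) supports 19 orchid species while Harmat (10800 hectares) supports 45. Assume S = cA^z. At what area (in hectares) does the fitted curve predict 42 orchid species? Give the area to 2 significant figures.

8500 hectares

z = ln(45/19) / ln(10800/571) = 0.8622 / 2.9399 = 0.2933
c = 19 / 571^0.2933 = 19 / 6.434 = 2.953
A = (42/2.953)^(1/0.2933) ⇒ ln A = ln(14.22)/0.2933 = 9.0521
A = e^9.0521 ≈ 8536 hectares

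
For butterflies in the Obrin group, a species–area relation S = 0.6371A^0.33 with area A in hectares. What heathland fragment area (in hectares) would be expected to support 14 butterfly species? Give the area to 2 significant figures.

12000 hectares

14 = 0.6371 × A^0.33  ⇒  A^0.33 = 14/0.6371 = 21.97
ln A = ln(21.97) / 0.33 = 3.0899 / 0.33 = 9.3633
A = e^9.3633 ≈ 11653 hectares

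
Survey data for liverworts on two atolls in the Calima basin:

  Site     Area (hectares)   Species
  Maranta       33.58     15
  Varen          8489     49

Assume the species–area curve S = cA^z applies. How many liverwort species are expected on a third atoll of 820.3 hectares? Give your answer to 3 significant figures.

29.7

z = ln(49/15) / ln(8489/33.58) = 1.1838 / 5.5326 = 0.2140
c = 15 / 33.58^0.2140 = 15 / 2.121 = 7.072
S₃ = 7.072 × 820.3^0.2140 = 7.072 × 4.202 ≈ 29.72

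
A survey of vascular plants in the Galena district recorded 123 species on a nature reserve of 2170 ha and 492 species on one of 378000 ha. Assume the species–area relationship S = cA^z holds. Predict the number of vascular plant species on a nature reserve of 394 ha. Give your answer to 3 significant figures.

77.8

z = ln(492/123) / ln(378000/2170) = 1.3863 / 5.1602 = 0.2687
c = 123 / 2170^0.2687 = 123 / 7.877 = 15.62
S₃ = 15.62 × 394^0.2687 = 15.62 × 4.981 ≈ 77.78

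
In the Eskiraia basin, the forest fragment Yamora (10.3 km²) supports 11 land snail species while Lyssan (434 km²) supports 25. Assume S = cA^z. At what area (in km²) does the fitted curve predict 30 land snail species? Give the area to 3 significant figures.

z = ln(25/11) / ln(434/10.3) = 0.8210 / 3.7409 = 0.2195
c = 11 / 10.3^0.2195 = 11 / 1.668 = 6.593
A = (30/6.593)^(1/0.2195) ⇒ ln A = ln(4.55)/0.2195 = 6.9038
A = e^6.9038 ≈ 996.1 km²

996 km²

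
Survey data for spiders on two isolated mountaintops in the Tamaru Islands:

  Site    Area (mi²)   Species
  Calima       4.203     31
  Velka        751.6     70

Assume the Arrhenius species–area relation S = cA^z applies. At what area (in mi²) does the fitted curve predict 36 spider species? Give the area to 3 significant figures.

z = ln(70/31) / ln(751.6/4.203) = 0.8145 / 5.1864 = 0.1570
c = 31 / 4.203^0.1570 = 31 / 1.253 = 24.74
A = (36/24.74)^(1/0.1570) ⇒ ln A = ln(1.455)/0.1570 = 2.3879
A = e^2.3879 ≈ 10.89 mi²

10.9 mi²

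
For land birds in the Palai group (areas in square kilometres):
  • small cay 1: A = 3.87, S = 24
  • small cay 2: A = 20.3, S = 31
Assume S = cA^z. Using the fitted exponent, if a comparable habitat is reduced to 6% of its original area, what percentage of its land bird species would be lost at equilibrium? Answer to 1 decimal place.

z = ln(31/24) / ln(20.3/3.87) = 0.2559 / 1.6574 = 0.1544
S_new/S_old = (A_new/A_old)^z = 0.06^0.1544 = exp(0.1544 × -2.8134) = 0.6476
Fraction lost = 1 − 0.6476 = 0.3524

35.2%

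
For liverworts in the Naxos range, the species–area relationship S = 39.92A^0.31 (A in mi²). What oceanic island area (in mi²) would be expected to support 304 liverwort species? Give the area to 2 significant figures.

304 = 39.92 × A^0.31  ⇒  A^0.31 = 304/39.92 = 7.615
ln A = ln(7.615) / 0.31 = 2.0302 / 0.31 = 6.5489
A = e^6.5489 ≈ 698.5 mi²

700 mi²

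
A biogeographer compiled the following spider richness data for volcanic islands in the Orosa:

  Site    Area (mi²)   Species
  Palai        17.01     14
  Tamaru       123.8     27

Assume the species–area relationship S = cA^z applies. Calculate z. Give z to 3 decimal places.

0.331

Taking logs: ln S = ln c + z ln A, so z = (ln S₂ − ln S₁)/(ln A₂ − ln A₁).
z = ln(27/14) / ln(123.8/17.01) = ln(1.929) / ln(7.278) = 0.6568 / 1.9849 = 0.3309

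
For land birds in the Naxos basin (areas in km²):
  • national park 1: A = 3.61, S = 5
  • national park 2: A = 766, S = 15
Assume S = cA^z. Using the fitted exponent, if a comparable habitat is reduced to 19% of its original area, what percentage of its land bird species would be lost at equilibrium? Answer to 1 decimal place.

28.9%

z = ln(15/5) / ln(766/3.61) = 1.0986 / 5.3575 = 0.2051
S_new/S_old = (A_new/A_old)^z = 0.19^0.2051 = exp(0.2051 × -1.6607) = 0.7114
Fraction lost = 1 − 0.7114 = 0.2886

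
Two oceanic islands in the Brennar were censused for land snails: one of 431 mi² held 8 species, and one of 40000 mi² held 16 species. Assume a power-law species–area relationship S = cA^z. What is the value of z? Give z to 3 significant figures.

Taking logs: ln S = ln c + z ln A, so z = (ln S₂ − ln S₁)/(ln A₂ − ln A₁).
z = ln(16/8) / ln(40000/431) = ln(2) / ln(92.81) = 0.6931 / 4.5305 = 0.1530

0.153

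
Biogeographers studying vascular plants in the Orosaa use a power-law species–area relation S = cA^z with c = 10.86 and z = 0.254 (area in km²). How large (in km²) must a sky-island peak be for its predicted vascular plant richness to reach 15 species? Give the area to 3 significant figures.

3.57 km²

15 = 10.86 × A^0.254  ⇒  A^0.254 = 15/10.86 = 1.381
ln A = ln(1.381) / 0.254 = 0.3230 / 0.254 = 1.2715
A = e^1.2715 ≈ 3.566 km²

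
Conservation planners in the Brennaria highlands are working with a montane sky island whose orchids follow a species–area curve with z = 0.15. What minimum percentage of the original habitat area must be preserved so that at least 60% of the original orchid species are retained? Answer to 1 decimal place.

3.3%

Need (A_new/A_old)^0.15 = 0.6, so A_new/A_old = 0.6^(1/0.15) = 0.6^6.667
ln(A_new/A_old) = ln 0.6 / 0.15 = -0.5108 / 0.15 = -3.4055
A_new/A_old = e^-3.4055 ≈ 0.03319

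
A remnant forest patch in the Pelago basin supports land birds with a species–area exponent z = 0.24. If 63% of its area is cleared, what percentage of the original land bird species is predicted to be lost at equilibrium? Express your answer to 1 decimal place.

21.2%

S_new/S_old = (A_new/A_old)^z = 0.37^0.24
= exp(0.24 × ln 0.37) = exp(0.24 × -0.9943) = exp(-0.2386) ≈ 0.7877
Fraction lost = 1 − 0.7877 = 0.2123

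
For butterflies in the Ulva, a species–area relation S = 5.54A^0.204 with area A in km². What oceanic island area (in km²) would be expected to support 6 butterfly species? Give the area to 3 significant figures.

1.48 km²

6 = 5.54 × A^0.204  ⇒  A^0.204 = 6/5.54 = 1.083
ln A = ln(1.083) / 0.204 = 0.0798 / 0.204 = 0.3910
A = e^0.3910 ≈ 1.478 km²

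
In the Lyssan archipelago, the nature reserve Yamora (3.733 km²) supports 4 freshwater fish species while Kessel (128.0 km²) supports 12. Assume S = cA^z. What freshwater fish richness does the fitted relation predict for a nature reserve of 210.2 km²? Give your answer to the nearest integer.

z = ln(12/4) / ln(128/3.733) = 1.0986 / 3.5348 = 0.3108
c = 4 / 3.733^0.3108 = 4 / 1.506 = 2.656
S₃ = 2.656 × 210.2^0.3108 = 2.656 × 5.271 ≈ 14

14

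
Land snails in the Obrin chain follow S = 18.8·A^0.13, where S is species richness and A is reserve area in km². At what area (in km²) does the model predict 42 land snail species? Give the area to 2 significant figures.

480 km²

42 = 18.8 × A^0.13  ⇒  A^0.13 = 42/18.8 = 2.234
ln A = ln(2.234) / 0.13 = 0.8038 / 0.13 = 6.1832
A = e^6.1832 ≈ 484.5 km²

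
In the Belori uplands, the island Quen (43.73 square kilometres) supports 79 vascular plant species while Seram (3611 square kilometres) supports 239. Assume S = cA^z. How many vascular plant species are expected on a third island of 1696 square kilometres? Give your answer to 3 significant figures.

z = ln(239/79) / ln(3611/43.73) = 1.1070 / 4.4137 = 0.2508
c = 79 / 43.73^0.2508 = 79 / 2.579 = 30.63
S₃ = 30.63 × 1696^0.2508 = 30.63 × 6.456 ≈ 197.7

198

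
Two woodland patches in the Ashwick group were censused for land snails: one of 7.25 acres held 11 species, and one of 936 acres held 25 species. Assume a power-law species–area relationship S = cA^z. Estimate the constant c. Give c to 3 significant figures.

z = ln(S₂/S₁) / ln(A₂/A₁) = ln(25/11) / ln(936/7.25) = 0.8210 / 4.8606 = 0.1689
c = S₁ / A₁^z = 11 / 7.25^0.1689 = 11 / 1.397 = 7.872

7.87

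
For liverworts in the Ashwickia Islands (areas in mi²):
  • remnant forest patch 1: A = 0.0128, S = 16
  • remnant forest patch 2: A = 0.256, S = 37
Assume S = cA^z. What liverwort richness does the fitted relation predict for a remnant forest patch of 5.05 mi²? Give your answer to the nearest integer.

z = ln(37/16) / ln(0.256/0.0128) = 0.8383 / 2.9957 = 0.2798
c = 16 / 0.0128^0.2798 = 16 / 0.2953 = 54.18
S₃ = 54.18 × 5.05^0.2798 = 54.18 × 1.573 ≈ 85.23

85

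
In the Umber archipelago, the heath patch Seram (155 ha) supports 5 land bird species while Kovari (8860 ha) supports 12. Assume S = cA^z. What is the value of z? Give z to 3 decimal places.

Taking logs: ln S = ln c + z ln A, so z = (ln S₂ − ln S₁)/(ln A₂ − ln A₁).
z = ln(12/5) / ln(8860/155) = ln(2.4) / ln(57.16) = 0.8755 / 4.0459 = 0.2164

0.216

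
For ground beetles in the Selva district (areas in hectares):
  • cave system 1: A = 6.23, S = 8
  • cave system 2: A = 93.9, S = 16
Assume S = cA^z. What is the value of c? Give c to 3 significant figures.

5.01

z = ln(S₂/S₁) / ln(A₂/A₁) = ln(16/8) / ln(93.9/6.23) = 0.6931 / 2.7129 = 0.2555
c = S₁ / A₁^z = 8 / 6.23^0.2555 = 8 / 1.596 = 5.013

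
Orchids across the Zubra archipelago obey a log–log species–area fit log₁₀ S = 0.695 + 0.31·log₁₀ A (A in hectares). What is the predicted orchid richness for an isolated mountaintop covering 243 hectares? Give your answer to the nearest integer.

S = 4.955 × 243^0.31 = 4.955 × 5.49 ≈ 27.2

27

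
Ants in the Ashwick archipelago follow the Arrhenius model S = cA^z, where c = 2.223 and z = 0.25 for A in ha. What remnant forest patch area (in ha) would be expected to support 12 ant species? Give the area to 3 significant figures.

849 ha

12 = 2.223 × A^0.25  ⇒  A^0.25 = 12/2.223 = 5.398
ln A = ln(5.398) / 0.25 = 1.6860 / 0.25 = 6.7442
A = e^6.7442 ≈ 849.1 ha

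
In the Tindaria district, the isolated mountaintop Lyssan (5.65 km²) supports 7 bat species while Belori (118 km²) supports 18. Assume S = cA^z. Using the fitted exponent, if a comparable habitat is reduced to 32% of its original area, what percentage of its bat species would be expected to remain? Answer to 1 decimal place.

70.2%

z = ln(18/7) / ln(118/5.65) = 0.9445 / 3.0390 = 0.3108
S_new/S_old = (A_new/A_old)^z = 0.32^0.3108 = exp(0.3108 × -1.1394) = 0.7018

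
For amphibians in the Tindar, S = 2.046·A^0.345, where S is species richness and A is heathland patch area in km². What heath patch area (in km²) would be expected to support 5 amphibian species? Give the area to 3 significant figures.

5 = 2.046 × A^0.345  ⇒  A^0.345 = 5/2.046 = 2.444
ln A = ln(2.444) / 0.345 = 0.8936 / 0.345 = 2.5900
A = e^2.5900 ≈ 13.33 km²

13.3 km²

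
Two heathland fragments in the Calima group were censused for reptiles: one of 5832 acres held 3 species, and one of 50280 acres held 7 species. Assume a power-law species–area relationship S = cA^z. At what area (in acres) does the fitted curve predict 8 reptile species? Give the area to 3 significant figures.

70600 acres

z = ln(7/3) / ln(50280/5832) = 0.8473 / 2.1542 = 0.3933
c = 3 / 5832^0.3933 = 3 / 30.28 = 0.09908
A = (8/0.09908)^(1/0.3933) ⇒ ln A = ln(80.75)/0.3933 = 11.1649
A = e^11.1649 ≈ 70606 acres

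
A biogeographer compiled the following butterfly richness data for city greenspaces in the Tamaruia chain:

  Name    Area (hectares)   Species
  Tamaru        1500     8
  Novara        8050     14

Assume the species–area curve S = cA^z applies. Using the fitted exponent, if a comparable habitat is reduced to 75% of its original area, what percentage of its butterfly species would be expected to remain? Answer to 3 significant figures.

90.9%

z = ln(14/8) / ln(8050/1500) = 0.5596 / 1.6802 = 0.3331
S_new/S_old = (A_new/A_old)^z = 0.75^0.3331 = exp(0.3331 × -0.2877) = 0.9086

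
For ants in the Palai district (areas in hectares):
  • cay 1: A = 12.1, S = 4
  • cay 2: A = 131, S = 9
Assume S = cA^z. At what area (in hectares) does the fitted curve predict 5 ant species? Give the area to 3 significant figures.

23.3 hectares

z = ln(9/4) / ln(131/12.1) = 0.8109 / 2.3820 = 0.3404
c = 4 / 12.1^0.3404 = 4 / 2.337 = 1.712
A = (5/1.712)^(1/0.3404) ⇒ ln A = ln(2.921)/0.3404 = 3.1487
A = e^3.1487 ≈ 23.3 hectares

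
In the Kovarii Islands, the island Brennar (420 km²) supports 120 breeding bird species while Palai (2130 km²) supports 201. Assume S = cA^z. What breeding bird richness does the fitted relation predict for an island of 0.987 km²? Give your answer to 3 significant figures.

z = ln(201/120) / ln(2130/420) = 0.5158 / 1.6236 = 0.3177
c = 120 / 420^0.3177 = 120 / 6.814 = 17.61
S₃ = 17.61 × 0.987^0.3177 = 17.61 × 0.9959 ≈ 17.54

17.5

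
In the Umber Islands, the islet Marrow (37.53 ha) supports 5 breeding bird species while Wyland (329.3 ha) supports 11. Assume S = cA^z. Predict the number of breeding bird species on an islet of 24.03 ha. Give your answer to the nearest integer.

z = ln(11/5) / ln(329.3/37.53) = 0.7885 / 2.1718 = 0.3630
c = 5 / 37.53^0.3630 = 5 / 3.729 = 1.341
S₃ = 1.341 × 24.03^0.3630 = 1.341 × 3.172 ≈ 4.253

4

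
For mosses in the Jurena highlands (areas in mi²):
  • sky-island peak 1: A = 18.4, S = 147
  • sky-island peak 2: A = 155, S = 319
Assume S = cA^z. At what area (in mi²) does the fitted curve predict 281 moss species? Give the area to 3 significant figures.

109 mi²

z = ln(319/147) / ln(155/18.4) = 0.7748 / 2.1311 = 0.3636
c = 147 / 18.4^0.3636 = 147 / 2.883 = 50.99
A = (281/50.99)^(1/0.3636) ⇒ ln A = ln(5.511)/0.3636 = 4.6945
A = e^4.6945 ≈ 109.3 mi²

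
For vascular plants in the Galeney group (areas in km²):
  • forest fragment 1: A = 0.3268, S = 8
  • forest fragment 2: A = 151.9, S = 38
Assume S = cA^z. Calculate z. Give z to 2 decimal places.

0.25

Taking logs: ln S = ln c + z ln A, so z = (ln S₂ − ln S₁)/(ln A₂ − ln A₁).
z = ln(38/8) / ln(151.9/0.3268) = ln(4.75) / ln(464.8) = 1.5581 / 6.1416 = 0.2537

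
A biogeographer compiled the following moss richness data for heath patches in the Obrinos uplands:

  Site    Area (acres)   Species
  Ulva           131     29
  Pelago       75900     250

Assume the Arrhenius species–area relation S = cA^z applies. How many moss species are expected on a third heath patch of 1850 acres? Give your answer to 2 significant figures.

z = ln(250/29) / ln(75900/131) = 2.1542 / 6.3620 = 0.3386
c = 29 / 131^0.3386 = 29 / 5.211 = 5.565
S₃ = 5.565 × 1850^0.3386 = 5.565 × 12.77 ≈ 71.08

71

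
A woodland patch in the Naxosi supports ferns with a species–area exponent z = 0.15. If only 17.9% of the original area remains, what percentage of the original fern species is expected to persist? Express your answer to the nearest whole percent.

S_new/S_old = (A_new/A_old)^z = 0.179^0.15
= exp(0.15 × ln 0.179) = exp(0.15 × -1.7204) = exp(-0.2581) ≈ 0.7726

77%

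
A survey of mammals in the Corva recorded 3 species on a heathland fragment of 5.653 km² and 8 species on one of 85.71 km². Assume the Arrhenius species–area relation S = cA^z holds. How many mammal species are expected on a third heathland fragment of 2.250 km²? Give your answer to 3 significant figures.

z = ln(8/3) / ln(85.71/5.653) = 0.9808 / 2.7188 = 0.3608
c = 3 / 5.653^0.3608 = 3 / 1.868 = 1.606
S₃ = 1.606 × 2.25^0.3608 = 1.606 × 1.34 ≈ 2.152

2.15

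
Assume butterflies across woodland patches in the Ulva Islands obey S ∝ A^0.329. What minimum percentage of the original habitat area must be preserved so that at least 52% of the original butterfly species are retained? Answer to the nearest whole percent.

14%

Need (A_new/A_old)^0.329 = 0.52, so A_new/A_old = 0.52^(1/0.329) = 0.52^3.04
ln(A_new/A_old) = ln 0.52 / 0.329 = -0.6539 / 0.329 = -1.9876
A_new/A_old = e^-1.9876 ≈ 0.137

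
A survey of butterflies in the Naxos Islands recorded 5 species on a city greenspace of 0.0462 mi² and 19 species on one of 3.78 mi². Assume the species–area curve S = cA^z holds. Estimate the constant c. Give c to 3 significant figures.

12.7

z = ln(S₂/S₁) / ln(A₂/A₁) = ln(19/5) / ln(3.78/0.0462) = 1.3350 / 4.4045 = 0.3031
c = S₁ / A₁^z = 5 / 0.0462^0.3031 = 5 / 0.3938 = 12.7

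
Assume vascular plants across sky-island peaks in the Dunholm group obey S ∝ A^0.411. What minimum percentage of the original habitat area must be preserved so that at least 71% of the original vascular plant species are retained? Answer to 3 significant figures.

43.5%

Need (A_new/A_old)^0.411 = 0.71, so A_new/A_old = 0.71^(1/0.411) = 0.71^2.433
ln(A_new/A_old) = ln 0.71 / 0.411 = -0.3425 / 0.411 = -0.8333
A_new/A_old = e^-0.8333 ≈ 0.4346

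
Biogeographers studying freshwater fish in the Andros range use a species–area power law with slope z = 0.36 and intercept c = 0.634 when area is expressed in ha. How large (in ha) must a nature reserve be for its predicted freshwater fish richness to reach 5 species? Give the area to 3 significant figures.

5 = 0.634 × A^0.36  ⇒  A^0.36 = 5/0.634 = 7.886
ln A = ln(7.886) / 0.36 = 2.0651 / 0.36 = 5.7365
A = e^5.7365 ≈ 310 ha

310 ha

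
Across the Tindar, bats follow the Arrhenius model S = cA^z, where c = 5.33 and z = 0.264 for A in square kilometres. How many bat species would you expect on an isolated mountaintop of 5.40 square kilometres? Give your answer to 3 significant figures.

S = 5.33 × 5.4^0.264 = 5.33 × 1.561 ≈ 8.319

8.32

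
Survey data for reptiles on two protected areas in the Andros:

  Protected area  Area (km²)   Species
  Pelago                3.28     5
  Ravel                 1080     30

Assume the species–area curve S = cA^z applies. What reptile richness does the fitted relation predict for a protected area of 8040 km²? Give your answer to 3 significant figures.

55.8

z = ln(30/5) / ln(1080/3.28) = 1.7918 / 5.7969 = 0.3091
c = 5 / 3.28^0.3091 = 5 / 1.444 = 3.464
S₃ = 3.464 × 8040^0.3091 = 3.464 × 16.11 ≈ 55.8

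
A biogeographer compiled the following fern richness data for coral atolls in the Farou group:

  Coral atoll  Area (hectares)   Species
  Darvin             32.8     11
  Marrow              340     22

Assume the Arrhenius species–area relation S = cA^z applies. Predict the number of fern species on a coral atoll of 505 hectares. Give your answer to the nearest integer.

z = ln(22/11) / ln(340/32.8) = 0.6931 / 2.3385 = 0.2964
c = 11 / 32.8^0.2964 = 11 / 2.814 = 3.909
S₃ = 3.909 × 505^0.2964 = 3.909 × 6.328 ≈ 24.74

25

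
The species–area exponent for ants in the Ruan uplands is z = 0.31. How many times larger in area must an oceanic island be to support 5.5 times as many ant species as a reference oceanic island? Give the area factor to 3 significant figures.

244

(A₂/A₁)^0.31 = 5.5, so A₂/A₁ = 5.5^(1/0.31) = 5.5^3.226
ln(A₂/A₁) = ln 5.5 / 0.31 = 1.7047 / 0.31 = 5.4992
A₂/A₁ = e^5.4992 ≈ 244.5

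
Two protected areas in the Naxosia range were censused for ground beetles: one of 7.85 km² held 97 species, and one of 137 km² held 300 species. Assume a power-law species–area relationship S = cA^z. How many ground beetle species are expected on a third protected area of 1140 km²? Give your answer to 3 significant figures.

693

z = ln(300/97) / ln(137/7.85) = 1.1291 / 2.8595 = 0.3949
c = 97 / 7.85^0.3949 = 97 / 2.256 = 43
S₃ = 43 × 1140^0.3949 = 43 × 16.11 ≈ 692.6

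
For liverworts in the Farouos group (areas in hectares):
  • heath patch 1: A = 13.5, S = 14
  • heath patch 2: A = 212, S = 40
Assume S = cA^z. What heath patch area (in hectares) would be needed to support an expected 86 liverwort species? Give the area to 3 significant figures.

z = ln(40/14) / ln(212/13.5) = 1.0498 / 2.7539 = 0.3812
c = 14 / 13.5^0.3812 = 14 / 2.697 = 5.191
A = (86/5.191)^(1/0.3812) ⇒ ln A = ln(16.57)/0.3812 = 7.3646
A = e^7.3646 ≈ 1579 hectares

1580 hectares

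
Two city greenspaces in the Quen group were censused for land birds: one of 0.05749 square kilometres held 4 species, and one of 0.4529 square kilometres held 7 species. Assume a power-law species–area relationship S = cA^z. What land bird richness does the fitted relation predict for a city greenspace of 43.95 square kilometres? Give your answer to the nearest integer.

z = ln(7/4) / ln(0.4529/0.05749) = 0.5596 / 2.0641 = 0.2711
c = 4 / 0.05749^0.2711 = 4 / 0.461 = 8.677
S₃ = 8.677 × 43.95^0.2711 = 8.677 × 2.789 ≈ 24.2

24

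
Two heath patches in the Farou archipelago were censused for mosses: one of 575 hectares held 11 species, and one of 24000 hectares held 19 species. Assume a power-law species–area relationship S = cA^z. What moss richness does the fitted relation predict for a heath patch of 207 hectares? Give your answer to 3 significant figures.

9.47

z = ln(19/11) / ln(24000/575) = 0.5465 / 3.7314 = 0.1465
c = 11 / 575^0.1465 = 11 / 2.536 = 4.337
S₃ = 4.337 × 207^0.1465 = 4.337 × 2.184 ≈ 9.471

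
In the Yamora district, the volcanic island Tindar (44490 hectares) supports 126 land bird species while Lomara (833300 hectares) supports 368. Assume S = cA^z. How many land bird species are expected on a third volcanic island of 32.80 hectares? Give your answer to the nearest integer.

z = ln(368/126) / ln(833300/44490) = 1.0718 / 2.9301 = 0.3658
c = 126 / 44490^0.3658 = 126 / 50.15 = 2.512
S₃ = 2.512 × 32.8^0.3658 = 2.512 × 3.585 ≈ 9.007

9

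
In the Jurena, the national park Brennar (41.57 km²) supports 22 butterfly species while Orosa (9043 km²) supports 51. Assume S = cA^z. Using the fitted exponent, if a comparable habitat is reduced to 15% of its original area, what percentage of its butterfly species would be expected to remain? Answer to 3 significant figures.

z = ln(51/22) / ln(9043/41.57) = 0.8408 / 5.3824 = 0.1562
S_new/S_old = (A_new/A_old)^z = 0.15^0.1562 = exp(0.1562 × -1.8971) = 0.7435

74.4%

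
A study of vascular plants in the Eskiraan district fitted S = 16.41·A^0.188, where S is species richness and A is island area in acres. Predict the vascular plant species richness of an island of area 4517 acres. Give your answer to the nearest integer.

S = 16.41 × 4517^0.188
ln S = ln 16.41 + 0.188 × ln 4517 = 2.7979 + 0.188 × 8.4156 = 4.3800
S = e^4.3800 ≈ 79.84

80 species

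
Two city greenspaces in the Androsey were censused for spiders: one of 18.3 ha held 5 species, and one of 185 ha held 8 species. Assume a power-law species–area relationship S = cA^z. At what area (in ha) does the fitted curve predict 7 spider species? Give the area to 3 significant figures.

95.9 ha

z = ln(8/5) / ln(185/18.3) = 0.4700 / 2.3135 = 0.2032
c = 5 / 18.3^0.2032 = 5 / 1.805 = 2.77
A = (7/2.77)^(1/0.2032) ⇒ ln A = ln(2.527)/0.2032 = 4.5631
A = e^4.5631 ≈ 95.88 ha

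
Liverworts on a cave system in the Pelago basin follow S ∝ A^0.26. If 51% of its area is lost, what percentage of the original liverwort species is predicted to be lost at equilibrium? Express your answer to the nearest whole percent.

17%

S_new/S_old = (A_new/A_old)^z = 0.49^0.26
= exp(0.26 × ln 0.49) = exp(0.26 × -0.7133) = exp(-0.1855) ≈ 0.8307
Fraction lost = 1 − 0.8307 = 0.1693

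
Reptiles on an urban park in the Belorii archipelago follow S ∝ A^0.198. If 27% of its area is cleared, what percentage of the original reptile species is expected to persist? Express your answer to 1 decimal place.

S_new/S_old = (A_new/A_old)^z = 0.73^0.198
= exp(0.198 × ln 0.73) = exp(0.198 × -0.3147) = exp(-0.0623) ≈ 0.9396

94.0%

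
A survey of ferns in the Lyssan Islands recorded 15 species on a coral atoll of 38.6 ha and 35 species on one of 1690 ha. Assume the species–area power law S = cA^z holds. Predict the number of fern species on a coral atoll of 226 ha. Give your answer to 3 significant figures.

z = ln(35/15) / ln(1690/38.6) = 0.8473 / 3.7792 = 0.2242
c = 15 / 38.6^0.2242 = 15 / 2.268 = 6.613
S₃ = 6.613 × 226^0.2242 = 6.613 × 3.371 ≈ 22.29

22.3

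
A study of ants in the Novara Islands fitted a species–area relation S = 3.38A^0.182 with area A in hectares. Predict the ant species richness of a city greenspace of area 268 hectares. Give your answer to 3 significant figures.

S = 3.38 × 268^0.182
ln S = ln 3.38 + 0.182 × ln 268 = 1.2179 + 0.182 × 5.5910 = 2.2354
S = e^2.2354 ≈ 9.351

9.35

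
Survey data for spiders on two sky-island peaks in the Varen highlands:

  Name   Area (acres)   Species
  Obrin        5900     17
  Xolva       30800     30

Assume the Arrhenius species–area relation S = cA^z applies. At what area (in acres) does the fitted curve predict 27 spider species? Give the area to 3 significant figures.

22700 acres

z = ln(30/17) / ln(30800/5900) = 0.5680 / 1.6526 = 0.3437
c = 17 / 5900^0.3437 = 17 / 19.77 = 0.8598
A = (27/0.8598)^(1/0.3437) ⇒ ln A = ln(31.4)/0.3437 = 10.0287
A = e^10.0287 ≈ 22668 acres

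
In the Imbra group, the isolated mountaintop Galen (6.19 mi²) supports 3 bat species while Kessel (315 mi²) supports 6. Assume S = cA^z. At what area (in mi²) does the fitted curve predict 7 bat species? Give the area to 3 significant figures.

z = ln(6/3) / ln(315/6.19) = 0.6931 / 3.9296 = 0.1764
c = 3 / 6.19^0.1764 = 3 / 1.379 = 2.175
A = (7/2.175)^(1/0.1764) ⇒ ln A = ln(3.218)/0.1764 = 6.6265
A = e^6.6265 ≈ 754.8 mi²

755 mi²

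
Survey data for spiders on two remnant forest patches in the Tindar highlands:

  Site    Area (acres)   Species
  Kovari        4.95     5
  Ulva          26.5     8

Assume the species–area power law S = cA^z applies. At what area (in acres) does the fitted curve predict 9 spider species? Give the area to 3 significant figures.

40.3 acres

z = ln(8/5) / ln(26.5/4.95) = 0.4700 / 1.6778 = 0.2801
c = 5 / 4.95^0.2801 = 5 / 1.565 = 3.194
A = (9/3.194)^(1/0.2801) ⇒ ln A = ln(2.817)/0.2801 = 3.6976
A = e^3.6976 ≈ 40.35 acres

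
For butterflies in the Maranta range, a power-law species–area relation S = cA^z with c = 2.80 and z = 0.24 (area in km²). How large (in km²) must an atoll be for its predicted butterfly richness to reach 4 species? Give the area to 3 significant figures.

4.42 km²

4 = 2.8 × A^0.24  ⇒  A^0.24 = 4/2.8 = 1.429
ln A = ln(1.429) / 0.24 = 0.3567 / 0.24 = 1.4861
A = e^1.4861 ≈ 4.42 km²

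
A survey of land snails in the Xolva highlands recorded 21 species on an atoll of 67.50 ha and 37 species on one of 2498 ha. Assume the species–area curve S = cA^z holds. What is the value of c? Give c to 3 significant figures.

10.8

z = ln(S₂/S₁) / ln(A₂/A₁) = ln(37/21) / ln(2498/67.5) = 0.5664 / 3.6111 = 0.1568
c = S₁ / A₁^z = 21 / 67.5^0.1568 = 21 / 1.936 = 10.85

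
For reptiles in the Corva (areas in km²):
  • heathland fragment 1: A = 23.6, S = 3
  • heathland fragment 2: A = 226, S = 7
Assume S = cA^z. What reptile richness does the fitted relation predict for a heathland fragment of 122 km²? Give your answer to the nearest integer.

z = ln(7/3) / ln(226/23.6) = 0.8473 / 2.2593 = 0.3750
c = 3 / 23.6^0.3750 = 3 / 3.273 = 0.9167
S₃ = 0.9167 × 122^0.3750 = 0.9167 × 6.06 ≈ 5.555

6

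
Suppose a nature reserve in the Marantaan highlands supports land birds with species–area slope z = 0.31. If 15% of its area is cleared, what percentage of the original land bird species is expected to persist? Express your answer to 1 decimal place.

S_new/S_old = (A_new/A_old)^z = 0.85^0.31
= exp(0.31 × ln 0.85) = exp(0.31 × -0.1625) = exp(-0.0504) ≈ 0.9509

95.1%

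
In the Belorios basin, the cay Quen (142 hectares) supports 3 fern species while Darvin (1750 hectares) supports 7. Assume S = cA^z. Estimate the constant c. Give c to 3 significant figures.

z = ln(S₂/S₁) / ln(A₂/A₁) = ln(7/3) / ln(1750/142) = 0.8473 / 2.5115 = 0.3374
c = S₁ / A₁^z = 3 / 142^0.3374 = 3 / 5.322 = 0.5637

0.564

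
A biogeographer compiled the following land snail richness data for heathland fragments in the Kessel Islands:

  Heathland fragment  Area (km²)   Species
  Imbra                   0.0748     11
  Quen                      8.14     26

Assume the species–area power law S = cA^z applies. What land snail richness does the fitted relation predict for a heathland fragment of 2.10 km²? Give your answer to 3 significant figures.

20.3

z = ln(26/11) / ln(8.14/0.0748) = 0.8602 / 4.6897 = 0.1834
c = 11 / 0.0748^0.1834 = 11 / 0.6215 = 17.7
S₃ = 17.7 × 2.1^0.1834 = 17.7 × 1.146 ≈ 20.28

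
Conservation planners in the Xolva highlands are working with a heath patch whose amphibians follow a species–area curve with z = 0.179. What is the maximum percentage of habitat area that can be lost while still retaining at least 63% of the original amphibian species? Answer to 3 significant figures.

Need (A_new/A_old)^0.179 = 0.63, so A_new/A_old = 0.63^(1/0.179) = 0.63^5.587
ln(A_new/A_old) = ln 0.63 / 0.179 = -0.4620 / 0.179 = -2.5812
A_new/A_old = e^-2.5812 ≈ 0.07568
Fraction that can be lost = 1 − 0.07568 = 0.9243

92.4%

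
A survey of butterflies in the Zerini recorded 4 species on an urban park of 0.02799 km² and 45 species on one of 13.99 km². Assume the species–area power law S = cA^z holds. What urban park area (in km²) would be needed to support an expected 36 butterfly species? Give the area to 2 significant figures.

z = ln(45/4) / ln(13.99/0.02799) = 2.4204 / 6.2143 = 0.3895
c = 4 / 0.02799^0.3895 = 4 / 0.2484 = 16.1
A = (36/16.1)^(1/0.3895) ⇒ ln A = ln(2.235)/0.3895 = 2.0654
A = e^2.0654 ≈ 7.889 km²

7.9 km²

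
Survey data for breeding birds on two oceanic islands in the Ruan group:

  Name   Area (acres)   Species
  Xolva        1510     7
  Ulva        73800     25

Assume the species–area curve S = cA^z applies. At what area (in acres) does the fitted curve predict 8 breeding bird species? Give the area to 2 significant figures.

z = ln(25/7) / ln(73800/1510) = 1.2730 / 3.8892 = 0.3273
c = 7 / 1510^0.3273 = 7 / 10.98 = 0.6377
A = (8/0.6377)^(1/0.3273) ⇒ ln A = ln(12.55)/0.3273 = 7.7278
A = e^7.7278 ≈ 2271 acres

2300 acres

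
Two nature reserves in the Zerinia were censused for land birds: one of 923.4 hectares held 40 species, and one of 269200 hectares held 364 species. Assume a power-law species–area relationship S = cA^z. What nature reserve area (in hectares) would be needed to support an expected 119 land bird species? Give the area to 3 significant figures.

15200 hectares

z = ln(364/40) / ln(269200/923.4) = 2.2083 / 5.6751 = 0.3891
c = 40 / 923.4^0.3891 = 40 / 14.25 = 2.807
A = (119/2.807)^(1/0.3891) ⇒ ln A = ln(42.4)/0.3891 = 9.6299
A = e^9.6299 ≈ 15213 hectares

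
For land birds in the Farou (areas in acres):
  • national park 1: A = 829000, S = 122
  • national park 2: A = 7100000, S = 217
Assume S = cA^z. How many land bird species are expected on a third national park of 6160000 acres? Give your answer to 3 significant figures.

209

z = ln(217/122) / ln(7100000/829000) = 0.5759 / 2.1476 = 0.2681
c = 122 / 829000^0.2681 = 122 / 38.64 = 3.157
S₃ = 3.157 × 6160000^0.2681 = 3.157 × 66.16 ≈ 208.9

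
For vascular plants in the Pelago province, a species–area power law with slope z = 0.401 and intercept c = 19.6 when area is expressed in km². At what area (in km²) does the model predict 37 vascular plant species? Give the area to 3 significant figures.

4.88 km²

37 = 19.6 × A^0.401  ⇒  A^0.401 = 37/19.6 = 1.888
ln A = ln(1.888) / 0.401 = 0.6354 / 0.401 = 1.5845
A = e^1.5845 ≈ 4.877 km²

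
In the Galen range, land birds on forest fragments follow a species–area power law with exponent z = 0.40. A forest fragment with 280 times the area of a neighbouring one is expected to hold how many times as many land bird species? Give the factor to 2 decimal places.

S₂/S₁ = (A₂/A₁)^z = 280^0.4
ln(S₂/S₁) = 0.4 × ln 280 = 0.4 × 5.6348 = 2.2539
S₂/S₁ = e^2.2539 ≈ 9.525

9.52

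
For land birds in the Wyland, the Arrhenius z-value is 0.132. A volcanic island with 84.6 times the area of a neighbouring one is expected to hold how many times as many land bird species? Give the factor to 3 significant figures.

S₂/S₁ = (A₂/A₁)^z = 84.6^0.132
ln(S₂/S₁) = 0.132 × ln 84.6 = 0.132 × 4.4379 = 0.5858
S₂/S₁ = e^0.5858 ≈ 1.796

1.80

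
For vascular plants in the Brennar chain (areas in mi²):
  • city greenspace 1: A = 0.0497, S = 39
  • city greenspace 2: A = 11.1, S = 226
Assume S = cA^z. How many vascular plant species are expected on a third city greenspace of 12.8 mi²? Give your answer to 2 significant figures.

240

z = ln(226/39) / ln(11.1/0.0497) = 1.7570 / 5.4087 = 0.3248
c = 39 / 0.0497^0.3248 = 39 / 0.3772 = 103.4
S₃ = 103.4 × 12.8^0.3248 = 103.4 × 2.289 ≈ 236.7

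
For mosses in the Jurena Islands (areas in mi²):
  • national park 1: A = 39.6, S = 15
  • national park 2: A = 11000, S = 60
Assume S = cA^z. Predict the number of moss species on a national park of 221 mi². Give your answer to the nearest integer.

23

z = ln(60/15) / ln(11000/39.6) = 1.3863 / 5.6268 = 0.2464
c = 15 / 39.6^0.2464 = 15 / 2.475 = 6.06
S₃ = 6.06 × 221^0.2464 = 6.06 × 3.781 ≈ 22.91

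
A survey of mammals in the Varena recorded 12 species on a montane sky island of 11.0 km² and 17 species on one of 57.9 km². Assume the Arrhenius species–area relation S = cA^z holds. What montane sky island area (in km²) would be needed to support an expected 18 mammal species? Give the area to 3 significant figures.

z = ln(17/12) / ln(57.9/11) = 0.3483 / 1.6608 = 0.2097
c = 12 / 11^0.2097 = 12 / 1.653 = 7.257
A = (18/7.257)^(1/0.2097) ⇒ ln A = ln(2.48)/0.2097 = 4.3313
A = e^4.3313 ≈ 76.04 km²

76.0 km²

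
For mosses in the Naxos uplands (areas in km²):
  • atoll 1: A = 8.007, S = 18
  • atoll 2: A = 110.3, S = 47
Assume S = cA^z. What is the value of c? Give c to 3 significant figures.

z = ln(S₂/S₁) / ln(A₂/A₁) = ln(47/18) / ln(110.3/8.007) = 0.9598 / 2.6229 = 0.3659
c = S₁ / A₁^z = 18 / 8.007^0.3659 = 18 / 2.141 = 8.408

8.41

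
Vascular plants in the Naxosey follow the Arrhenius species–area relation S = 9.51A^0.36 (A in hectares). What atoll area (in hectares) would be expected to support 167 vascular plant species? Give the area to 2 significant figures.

2900 hectares

167 = 9.51 × A^0.36  ⇒  A^0.36 = 167/9.51 = 17.56
ln A = ln(17.56) / 0.36 = 2.8656 / 0.36 = 7.9601
A = e^7.9601 ≈ 2864 hectares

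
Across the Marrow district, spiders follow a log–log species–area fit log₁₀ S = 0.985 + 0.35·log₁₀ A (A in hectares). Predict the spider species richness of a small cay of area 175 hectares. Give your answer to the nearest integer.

59 species

S = 9.661 × 175^0.35
ln S = ln 9.661 + 0.35 × ln 175 = 2.2680 + 0.35 × 5.1648 = 4.0757
S = e^4.0757 ≈ 58.89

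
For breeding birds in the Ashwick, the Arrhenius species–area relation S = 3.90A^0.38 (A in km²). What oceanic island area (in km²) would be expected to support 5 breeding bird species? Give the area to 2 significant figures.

5 = 3.9 × A^0.38  ⇒  A^0.38 = 5/3.9 = 1.282
ln A = ln(1.282) / 0.38 = 0.2485 / 0.38 = 0.6538
A = e^0.6538 ≈ 1.923 km²

1.9 km²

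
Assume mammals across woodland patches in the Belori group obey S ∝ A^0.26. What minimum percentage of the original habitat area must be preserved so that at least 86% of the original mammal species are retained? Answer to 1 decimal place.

56.0%

Need (A_new/A_old)^0.26 = 0.86, so A_new/A_old = 0.86^(1/0.26) = 0.86^3.846
ln(A_new/A_old) = ln 0.86 / 0.26 = -0.1508 / 0.26 = -0.5801
A_new/A_old = e^-0.5801 ≈ 0.5598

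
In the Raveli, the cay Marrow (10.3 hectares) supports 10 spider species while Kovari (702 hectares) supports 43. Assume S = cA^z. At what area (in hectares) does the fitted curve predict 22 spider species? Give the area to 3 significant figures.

z = ln(43/10) / ln(702/10.3) = 1.4586 / 4.2218 = 0.3455
c = 10 / 10.3^0.3455 = 10 / 2.238 = 4.468
A = (22/4.468)^(1/0.3455) ⇒ ln A = ln(4.924)/0.3455 = 4.6142
A = e^4.6142 ≈ 100.9 hectares

101 hectares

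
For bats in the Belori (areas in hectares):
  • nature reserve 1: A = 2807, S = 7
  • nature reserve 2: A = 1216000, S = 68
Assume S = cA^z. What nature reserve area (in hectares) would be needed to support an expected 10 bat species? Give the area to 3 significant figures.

z = ln(68/7) / ln(1216000/2807) = 2.2736 / 6.0712 = 0.3745
c = 7 / 2807^0.3745 = 7 / 19.56 = 0.3579
A = (10/0.3579)^(1/0.3745) ⇒ ln A = ln(27.94)/0.3745 = 8.8923
A = e^8.8923 ≈ 7276 hectares

7280 hectares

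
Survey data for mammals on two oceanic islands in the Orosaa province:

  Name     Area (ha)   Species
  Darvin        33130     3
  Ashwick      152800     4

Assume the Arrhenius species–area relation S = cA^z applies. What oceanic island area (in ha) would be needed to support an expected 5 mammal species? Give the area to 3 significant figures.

z = ln(4/3) / ln(152800/33130) = 0.2877 / 1.5287 = 0.1882
c = 3 / 33130^0.1882 = 3 / 7.09 = 0.4231
A = (5/0.4231)^(1/0.1882) ⇒ ln A = ln(11.82)/0.1882 = 13.1226
A = e^13.1226 ≈ 500133 ha

500000 ha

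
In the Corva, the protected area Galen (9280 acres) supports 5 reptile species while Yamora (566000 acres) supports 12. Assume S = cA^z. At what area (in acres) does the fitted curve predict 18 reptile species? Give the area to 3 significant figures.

z = ln(12/5) / ln(566000/9280) = 0.8755 / 4.1107 = 0.2130
c = 5 / 9280^0.2130 = 5 / 6.998 = 0.7145
A = (18/0.7145)^(1/0.2130) ⇒ ln A = ln(25.19)/0.2130 = 15.1502
A = e^15.1502 ≈ 3798803 acres

3800000 acres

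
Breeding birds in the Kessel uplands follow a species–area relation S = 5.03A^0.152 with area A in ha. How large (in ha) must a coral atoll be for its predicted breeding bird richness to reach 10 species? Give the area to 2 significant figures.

10 = 5.03 × A^0.152  ⇒  A^0.152 = 10/5.03 = 1.988
ln A = ln(1.988) / 0.152 = 0.6872 / 0.152 = 4.5208
A = e^4.5208 ≈ 91.91 ha

92 ha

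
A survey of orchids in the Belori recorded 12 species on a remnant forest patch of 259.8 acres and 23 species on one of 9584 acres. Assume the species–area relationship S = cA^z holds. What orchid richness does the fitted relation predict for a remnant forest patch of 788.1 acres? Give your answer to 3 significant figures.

14.7

z = ln(23/12) / ln(9584/259.8) = 0.6506 / 3.6079 = 0.1803
c = 12 / 259.8^0.1803 = 12 / 2.725 = 4.403
S₃ = 4.403 × 788.1^0.1803 = 4.403 × 3.329 ≈ 14.66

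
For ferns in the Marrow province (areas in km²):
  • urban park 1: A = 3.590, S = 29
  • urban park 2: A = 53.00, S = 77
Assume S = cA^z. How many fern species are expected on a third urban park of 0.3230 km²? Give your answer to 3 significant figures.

12.1

z = ln(77/29) / ln(53/3.59) = 0.9765 / 2.6921 = 0.3627
c = 29 / 3.59^0.3627 = 29 / 1.59 = 18.24
S₃ = 18.24 × 0.323^0.3627 = 18.24 × 0.6637 ≈ 12.11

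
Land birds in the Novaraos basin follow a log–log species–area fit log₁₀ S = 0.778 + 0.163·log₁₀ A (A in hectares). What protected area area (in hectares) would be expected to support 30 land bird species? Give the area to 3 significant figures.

19500 hectares

30 = 5.998 × A^0.163  ⇒  A^0.163 = 30/5.998 = 5.002
ln A = ln(5.002) / 0.163 = 1.6098 / 0.163 = 9.8760
A = e^9.8760 ≈ 19458 hectares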